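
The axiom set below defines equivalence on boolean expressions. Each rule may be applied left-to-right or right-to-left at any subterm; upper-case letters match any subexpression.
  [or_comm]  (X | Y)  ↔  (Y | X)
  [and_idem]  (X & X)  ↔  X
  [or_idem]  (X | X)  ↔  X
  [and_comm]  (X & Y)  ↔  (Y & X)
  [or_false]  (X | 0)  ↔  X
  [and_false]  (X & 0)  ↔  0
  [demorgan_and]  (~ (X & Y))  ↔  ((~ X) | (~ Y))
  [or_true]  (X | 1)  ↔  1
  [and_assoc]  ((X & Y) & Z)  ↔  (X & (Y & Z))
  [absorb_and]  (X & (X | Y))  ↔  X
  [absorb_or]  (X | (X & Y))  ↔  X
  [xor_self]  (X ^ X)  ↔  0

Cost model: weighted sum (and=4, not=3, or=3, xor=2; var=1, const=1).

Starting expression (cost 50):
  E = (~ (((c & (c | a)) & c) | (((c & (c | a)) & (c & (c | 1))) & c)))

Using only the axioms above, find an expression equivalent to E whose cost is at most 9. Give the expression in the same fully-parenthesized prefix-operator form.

1. [absorb_and →] (c & (c | 1))  →  c;  E = (~ (((c & (c | a)) & c) | (((c & (c | a)) & c) & c)))
2. [absorb_or →] (((c & (c | a)) & c) | (((c & (c | a)) & c) & c))  →  ((c & (c | a)) & c);  E = (~ ((c & (c | a)) & c))
3. [absorb_and →] (c & (c | a))  →  c;  cost 9 ≤ 9, done

(~ (c & c))   [cost 9]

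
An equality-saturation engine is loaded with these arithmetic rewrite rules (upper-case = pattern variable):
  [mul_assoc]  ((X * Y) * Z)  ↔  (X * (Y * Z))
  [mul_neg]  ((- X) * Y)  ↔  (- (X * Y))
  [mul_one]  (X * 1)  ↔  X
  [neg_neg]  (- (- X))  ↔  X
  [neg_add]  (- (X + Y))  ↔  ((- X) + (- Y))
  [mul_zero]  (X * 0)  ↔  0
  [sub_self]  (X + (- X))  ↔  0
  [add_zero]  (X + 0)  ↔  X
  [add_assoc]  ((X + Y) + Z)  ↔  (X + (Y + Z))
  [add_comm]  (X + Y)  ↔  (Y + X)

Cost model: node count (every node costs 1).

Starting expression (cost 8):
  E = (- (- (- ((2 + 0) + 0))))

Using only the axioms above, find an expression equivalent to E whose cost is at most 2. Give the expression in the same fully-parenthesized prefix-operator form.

(- 2)   [cost 2]

1. [neg_neg →] (- (- (- ((2 + 0) + 0))))  →  (- ((2 + 0) + 0))
2. [add_zero →] ((2 + 0) + 0)  →  (2 + 0);  E = (- (2 + 0))
3. [add_zero →] (2 + 0)  →  2;  cost 2 ≤ 2, done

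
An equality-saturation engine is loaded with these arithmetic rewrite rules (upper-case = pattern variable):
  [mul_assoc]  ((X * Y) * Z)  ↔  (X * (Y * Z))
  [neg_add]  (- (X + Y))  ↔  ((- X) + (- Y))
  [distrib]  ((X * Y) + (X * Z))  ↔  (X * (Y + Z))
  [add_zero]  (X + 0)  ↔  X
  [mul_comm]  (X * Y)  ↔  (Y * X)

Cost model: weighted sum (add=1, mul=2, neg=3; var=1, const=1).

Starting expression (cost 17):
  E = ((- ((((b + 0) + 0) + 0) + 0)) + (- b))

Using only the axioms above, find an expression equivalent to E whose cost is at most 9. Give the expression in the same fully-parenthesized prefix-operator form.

(1) ((((b + 0) + 0) + 0) + 0)  =[add_zero →]=  (((b + 0) + 0) + 0)    ⊢ ((- (((b + 0) + 0) + 0)) + (- b))
(2) ((b + 0) + 0)  =[add_zero →]=  (b + 0)    ⊢ ((- ((b + 0) + 0)) + (- b))
(3) (b + 0)  =[add_zero →]=  b    ⊢ ((- (b + 0)) + (- b))
(4) (b + 0)  =[add_zero →]=  b    ⊢ cost 9, within 9

((- b) + (- b))   [cost 9]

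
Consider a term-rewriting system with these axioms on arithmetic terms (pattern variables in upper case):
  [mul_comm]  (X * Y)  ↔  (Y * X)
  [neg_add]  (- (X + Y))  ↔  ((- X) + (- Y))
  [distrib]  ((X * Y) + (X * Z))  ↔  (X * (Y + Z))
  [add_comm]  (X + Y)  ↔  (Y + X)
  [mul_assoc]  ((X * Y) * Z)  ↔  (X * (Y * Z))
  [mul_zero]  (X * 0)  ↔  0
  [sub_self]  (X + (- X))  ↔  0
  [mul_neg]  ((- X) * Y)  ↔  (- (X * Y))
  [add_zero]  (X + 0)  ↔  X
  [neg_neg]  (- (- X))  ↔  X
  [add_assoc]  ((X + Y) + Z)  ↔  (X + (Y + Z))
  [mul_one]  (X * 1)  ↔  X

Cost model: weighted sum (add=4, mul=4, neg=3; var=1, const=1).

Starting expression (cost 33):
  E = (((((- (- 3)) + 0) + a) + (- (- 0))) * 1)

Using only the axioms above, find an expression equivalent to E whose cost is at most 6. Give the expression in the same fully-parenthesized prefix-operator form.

(3 + a)   [cost 6]

step 1: add_zero (→) rewrites ((- (- 3)) + 0) into (- (- 3)), now ((((- (- 3)) + a) + (- (- 0))) * 1)
step 2: add_assoc (→) rewrites (((- (- 3)) + a) + (- (- 0))) into ((- (- 3)) + (a + (- (- 0)))), now (((- (- 3)) + (a + (- (- 0)))) * 1)
step 3: neg_neg (→) rewrites (- (- 3)) into 3, now ((3 + (a + (- (- 0)))) * 1)
step 4: neg_neg (→) rewrites (- (- 0)) into 0, now ((3 + (a + 0)) * 1)
step 5: add_zero (→) rewrites (a + 0) into a, now ((3 + a) * 1)
step 6: mul_one (→) rewrites ((3 + a) * 1) into (3 + a), reaching cost 6 (bound 6)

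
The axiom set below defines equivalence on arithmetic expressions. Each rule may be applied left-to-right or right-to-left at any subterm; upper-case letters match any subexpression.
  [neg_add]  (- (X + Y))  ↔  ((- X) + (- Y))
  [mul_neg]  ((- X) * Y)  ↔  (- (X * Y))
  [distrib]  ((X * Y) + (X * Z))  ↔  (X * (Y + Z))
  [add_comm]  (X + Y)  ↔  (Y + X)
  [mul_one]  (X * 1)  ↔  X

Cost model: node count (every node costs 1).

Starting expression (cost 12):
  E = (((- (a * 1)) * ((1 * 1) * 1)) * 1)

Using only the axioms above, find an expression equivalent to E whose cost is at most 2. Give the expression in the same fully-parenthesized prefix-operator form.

(- a)   [cost 2]

step 1: mul_one (→) rewrites (((- (a * 1)) * ((1 * 1) * 1)) * 1) into ((- (a * 1)) * ((1 * 1) * 1))
step 2: mul_one (→) rewrites ((1 * 1) * 1) into (1 * 1), now ((- (a * 1)) * (1 * 1))
step 3: mul_one (→) rewrites (a * 1) into a, now ((- a) * (1 * 1))
step 4: mul_one (→) rewrites (1 * 1) into 1, now ((- a) * 1)
step 5: mul_one (→) rewrites ((- a) * 1) into (- a), reaching cost 2 (bound 2)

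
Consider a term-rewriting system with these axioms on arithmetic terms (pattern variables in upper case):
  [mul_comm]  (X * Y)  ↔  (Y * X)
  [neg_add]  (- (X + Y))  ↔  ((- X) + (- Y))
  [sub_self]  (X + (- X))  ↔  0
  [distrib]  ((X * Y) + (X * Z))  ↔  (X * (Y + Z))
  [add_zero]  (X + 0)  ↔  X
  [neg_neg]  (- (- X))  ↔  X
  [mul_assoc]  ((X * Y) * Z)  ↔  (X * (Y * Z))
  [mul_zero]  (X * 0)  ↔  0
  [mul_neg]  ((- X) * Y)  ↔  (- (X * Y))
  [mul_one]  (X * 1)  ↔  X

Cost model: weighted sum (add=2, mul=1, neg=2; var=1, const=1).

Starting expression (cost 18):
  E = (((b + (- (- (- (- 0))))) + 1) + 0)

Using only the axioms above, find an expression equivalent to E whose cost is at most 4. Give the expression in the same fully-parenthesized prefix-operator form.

(b + 1)   [cost 4]

step 1: neg_neg (→) rewrites (- (- (- (- 0)))) into (- (- 0)), now (((b + (- (- 0))) + 1) + 0)
step 2: neg_neg (→) rewrites (- (- 0)) into 0, now (((b + 0) + 1) + 0)
step 3: add_zero (→) rewrites (((b + 0) + 1) + 0) into ((b + 0) + 1)
step 4: add_zero (→) rewrites (b + 0) into b, reaching cost 4 (bound 4)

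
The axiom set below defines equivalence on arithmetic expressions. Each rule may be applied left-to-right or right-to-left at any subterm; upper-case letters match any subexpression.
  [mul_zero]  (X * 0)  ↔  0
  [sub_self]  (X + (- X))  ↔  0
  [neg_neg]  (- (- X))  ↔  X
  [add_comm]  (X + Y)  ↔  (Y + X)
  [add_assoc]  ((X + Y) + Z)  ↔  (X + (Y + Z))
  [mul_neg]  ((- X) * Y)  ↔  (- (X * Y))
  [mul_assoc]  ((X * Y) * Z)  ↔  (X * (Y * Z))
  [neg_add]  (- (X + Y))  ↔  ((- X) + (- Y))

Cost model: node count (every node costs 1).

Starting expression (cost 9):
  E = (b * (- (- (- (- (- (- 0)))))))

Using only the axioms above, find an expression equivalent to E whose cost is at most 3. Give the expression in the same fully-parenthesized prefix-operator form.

(b * 0)   [cost 3]

step 1: neg_neg (→) rewrites (- (- (- (- 0)))) into (- (- 0)), now (b * (- (- (- (- 0)))))
step 2: neg_neg (→) rewrites (- (- 0)) into 0, now (b * (- (- 0)))
step 3: neg_neg (→) rewrites (- (- 0)) into 0, reaching cost 3 (bound 3)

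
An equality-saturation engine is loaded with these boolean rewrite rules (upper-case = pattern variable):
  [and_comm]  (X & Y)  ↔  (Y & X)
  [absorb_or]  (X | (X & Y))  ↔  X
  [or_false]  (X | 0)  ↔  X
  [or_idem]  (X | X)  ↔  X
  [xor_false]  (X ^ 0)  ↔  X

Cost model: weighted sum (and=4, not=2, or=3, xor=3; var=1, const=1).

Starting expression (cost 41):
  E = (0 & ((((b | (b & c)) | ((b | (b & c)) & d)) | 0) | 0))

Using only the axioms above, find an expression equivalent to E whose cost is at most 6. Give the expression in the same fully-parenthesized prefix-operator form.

step 1: absorb_or (→) rewrites ((b | (b & c)) | ((b | (b & c)) & d)) into (b | (b & c)), now (0 & (((b | (b & c)) | 0) | 0))
step 2: absorb_or (→) rewrites (b | (b & c)) into b, now (0 & ((b | 0) | 0))
step 3: or_false (→) rewrites (b | 0) into b, now (0 & (b | 0))
step 4: or_false (→) rewrites (b | 0) into b, reaching cost 6 (bound 6)

(0 & b)   [cost 6]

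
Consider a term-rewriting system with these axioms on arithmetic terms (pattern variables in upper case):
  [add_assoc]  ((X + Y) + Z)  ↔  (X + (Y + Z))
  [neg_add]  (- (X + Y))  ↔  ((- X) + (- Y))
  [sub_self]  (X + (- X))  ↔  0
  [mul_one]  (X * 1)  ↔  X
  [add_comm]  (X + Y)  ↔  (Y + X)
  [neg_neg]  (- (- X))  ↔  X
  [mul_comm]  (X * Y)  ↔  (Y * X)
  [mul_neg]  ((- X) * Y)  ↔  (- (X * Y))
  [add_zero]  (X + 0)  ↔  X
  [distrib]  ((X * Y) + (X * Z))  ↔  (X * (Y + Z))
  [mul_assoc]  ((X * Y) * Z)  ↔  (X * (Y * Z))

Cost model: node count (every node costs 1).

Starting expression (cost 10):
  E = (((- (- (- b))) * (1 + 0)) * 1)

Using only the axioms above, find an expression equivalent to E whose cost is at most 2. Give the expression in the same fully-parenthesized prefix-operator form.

(1) (- (- (- b)))  =[neg_neg →]=  (- b)    ⊢ (((- b) * (1 + 0)) * 1)
(2) (1 + 0)  =[add_zero →]=  1    ⊢ (((- b) * 1) * 1)
(3) ((- b) * 1)  =[mul_one →]=  (- b)    ⊢ ((- b) * 1)
(4) ((- b) * 1)  =[mul_one →]=  (- b)    ⊢ cost 2, within 2

(- b)   [cost 2]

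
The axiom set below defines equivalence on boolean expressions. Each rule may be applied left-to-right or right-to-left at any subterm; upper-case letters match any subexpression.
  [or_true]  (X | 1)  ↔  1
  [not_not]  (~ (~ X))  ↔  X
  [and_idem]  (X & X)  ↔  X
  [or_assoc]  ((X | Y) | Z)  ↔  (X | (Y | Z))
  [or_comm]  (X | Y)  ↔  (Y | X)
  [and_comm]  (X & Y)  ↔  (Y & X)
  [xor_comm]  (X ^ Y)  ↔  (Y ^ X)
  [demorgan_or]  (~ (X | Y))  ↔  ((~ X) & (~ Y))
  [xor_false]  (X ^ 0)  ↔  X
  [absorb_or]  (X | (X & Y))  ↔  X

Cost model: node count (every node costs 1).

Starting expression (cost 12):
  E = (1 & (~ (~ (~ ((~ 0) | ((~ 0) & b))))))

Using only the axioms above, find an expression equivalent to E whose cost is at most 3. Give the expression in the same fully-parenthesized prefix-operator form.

(1 & 0)   [cost 3]

1. [absorb_or →] ((~ 0) | ((~ 0) & b))  →  (~ 0);  E = (1 & (~ (~ (~ (~ 0)))))
2. [not_not →] (~ (~ 0))  →  0;  E = (1 & (~ (~ 0)))
3. [not_not →] (~ (~ 0))  →  0;  cost 3 ≤ 3, done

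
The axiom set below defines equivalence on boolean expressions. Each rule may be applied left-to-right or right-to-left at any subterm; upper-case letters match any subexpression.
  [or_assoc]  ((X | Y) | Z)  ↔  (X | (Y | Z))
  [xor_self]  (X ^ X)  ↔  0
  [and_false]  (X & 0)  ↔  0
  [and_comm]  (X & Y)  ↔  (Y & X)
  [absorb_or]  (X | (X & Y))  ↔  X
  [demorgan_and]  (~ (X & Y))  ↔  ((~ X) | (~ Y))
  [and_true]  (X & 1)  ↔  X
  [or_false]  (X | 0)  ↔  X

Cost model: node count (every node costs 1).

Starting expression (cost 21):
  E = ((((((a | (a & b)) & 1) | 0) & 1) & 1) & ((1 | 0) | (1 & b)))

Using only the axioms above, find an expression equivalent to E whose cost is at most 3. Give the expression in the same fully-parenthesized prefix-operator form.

(a & 1)   [cost 3]

(1) (a | (a & b))  =[absorb_or →]=  a    ⊢ (((((a & 1) | 0) & 1) & 1) & ((1 | 0) | (1 & b)))
(2) (1 | 0)  =[or_false →]=  1    ⊢ (((((a & 1) | 0) & 1) & 1) & (1 | (1 & b)))
(3) (((a & 1) | 0) & 1)  =[and_true →]=  ((a & 1) | 0)    ⊢ ((((a & 1) | 0) & 1) & (1 | (1 & b)))
(4) (1 | (1 & b))  =[absorb_or →]=  1    ⊢ ((((a & 1) | 0) & 1) & 1)
(5) (a & 1)  =[and_true →]=  a    ⊢ (((a | 0) & 1) & 1)
(6) ((a | 0) & 1)  =[and_true →]=  (a | 0)    ⊢ ((a | 0) & 1)
(7) (a | 0)  =[or_false →]=  a    ⊢ cost 3, within 3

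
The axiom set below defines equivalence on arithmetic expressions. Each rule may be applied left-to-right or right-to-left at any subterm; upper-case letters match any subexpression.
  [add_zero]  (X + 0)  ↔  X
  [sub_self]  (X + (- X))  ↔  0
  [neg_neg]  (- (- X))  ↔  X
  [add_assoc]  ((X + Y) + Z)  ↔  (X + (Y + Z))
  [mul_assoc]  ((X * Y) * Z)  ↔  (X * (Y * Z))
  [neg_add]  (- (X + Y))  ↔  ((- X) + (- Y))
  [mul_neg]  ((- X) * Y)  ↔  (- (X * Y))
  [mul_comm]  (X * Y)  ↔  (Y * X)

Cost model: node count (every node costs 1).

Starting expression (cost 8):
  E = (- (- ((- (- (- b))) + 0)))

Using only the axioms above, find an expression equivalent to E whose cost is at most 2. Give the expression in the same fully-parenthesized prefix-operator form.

(- b)   [cost 2]

1. [neg_neg →] (- (- ((- (- (- b))) + 0)))  →  ((- (- (- b))) + 0)
2. [add_zero →] ((- (- (- b))) + 0)  →  (- (- (- b)))
3. [neg_neg →] (- (- b))  →  b;  cost 2 ≤ 2, done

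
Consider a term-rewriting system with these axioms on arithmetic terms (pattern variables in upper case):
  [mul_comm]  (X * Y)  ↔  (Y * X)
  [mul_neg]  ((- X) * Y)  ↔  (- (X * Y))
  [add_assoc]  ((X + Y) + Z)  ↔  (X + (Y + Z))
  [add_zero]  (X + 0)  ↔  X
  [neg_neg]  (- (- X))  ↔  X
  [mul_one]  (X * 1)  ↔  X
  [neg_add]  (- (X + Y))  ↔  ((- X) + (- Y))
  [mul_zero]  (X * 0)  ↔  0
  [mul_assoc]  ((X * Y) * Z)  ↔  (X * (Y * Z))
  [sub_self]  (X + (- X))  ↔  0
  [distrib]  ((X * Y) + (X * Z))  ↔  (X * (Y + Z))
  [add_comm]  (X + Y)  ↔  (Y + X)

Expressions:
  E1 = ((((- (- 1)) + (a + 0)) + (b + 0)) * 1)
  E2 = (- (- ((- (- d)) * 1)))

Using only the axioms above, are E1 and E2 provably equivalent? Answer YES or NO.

The axioms are sound identities: if E1 ↔* E2 then E1 and E2 evaluate identically under any assignment.
Under a=0, b=0, d=0: E1 evaluates to 1, E2 to 0. Distinct ⇒ no rewrite sequence connects them.

NO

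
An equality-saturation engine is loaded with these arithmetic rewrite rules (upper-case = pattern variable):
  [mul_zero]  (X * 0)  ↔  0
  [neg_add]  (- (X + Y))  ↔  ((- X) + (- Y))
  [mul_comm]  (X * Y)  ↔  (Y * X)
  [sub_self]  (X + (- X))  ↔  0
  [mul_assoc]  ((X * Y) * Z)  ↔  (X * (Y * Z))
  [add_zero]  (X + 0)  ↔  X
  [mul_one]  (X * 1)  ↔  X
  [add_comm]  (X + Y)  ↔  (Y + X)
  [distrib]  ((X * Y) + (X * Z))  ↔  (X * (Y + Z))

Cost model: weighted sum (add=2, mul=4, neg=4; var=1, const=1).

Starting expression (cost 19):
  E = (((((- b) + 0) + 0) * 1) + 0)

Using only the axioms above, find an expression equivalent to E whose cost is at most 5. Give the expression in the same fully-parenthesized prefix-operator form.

(- b)   [cost 5]

1. [add_zero →] (((((- b) + 0) + 0) * 1) + 0)  →  ((((- b) + 0) + 0) * 1)
2. [mul_one →] ((((- b) + 0) + 0) * 1)  →  (((- b) + 0) + 0)
3. [add_zero →] ((- b) + 0)  →  (- b);  E = ((- b) + 0)
4. [add_zero →] ((- b) + 0)  →  (- b);  cost 5 ≤ 5, done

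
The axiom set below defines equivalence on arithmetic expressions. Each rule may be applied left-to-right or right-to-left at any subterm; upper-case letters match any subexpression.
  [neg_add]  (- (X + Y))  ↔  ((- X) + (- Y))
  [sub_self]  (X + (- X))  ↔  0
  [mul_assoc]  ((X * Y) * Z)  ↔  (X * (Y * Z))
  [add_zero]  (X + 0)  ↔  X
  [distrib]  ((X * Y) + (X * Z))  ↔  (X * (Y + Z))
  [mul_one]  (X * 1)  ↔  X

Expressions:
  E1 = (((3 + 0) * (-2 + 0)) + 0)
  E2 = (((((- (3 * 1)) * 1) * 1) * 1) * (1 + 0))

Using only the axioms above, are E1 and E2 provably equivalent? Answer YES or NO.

The axioms are sound identities: if E1 ↔* E2 then E1 and E2 evaluate identically under any assignment.
Under the empty assignment (no variables occur): E1 evaluates to -6, E2 to -3. Distinct ⇒ no rewrite sequence connects them.

NO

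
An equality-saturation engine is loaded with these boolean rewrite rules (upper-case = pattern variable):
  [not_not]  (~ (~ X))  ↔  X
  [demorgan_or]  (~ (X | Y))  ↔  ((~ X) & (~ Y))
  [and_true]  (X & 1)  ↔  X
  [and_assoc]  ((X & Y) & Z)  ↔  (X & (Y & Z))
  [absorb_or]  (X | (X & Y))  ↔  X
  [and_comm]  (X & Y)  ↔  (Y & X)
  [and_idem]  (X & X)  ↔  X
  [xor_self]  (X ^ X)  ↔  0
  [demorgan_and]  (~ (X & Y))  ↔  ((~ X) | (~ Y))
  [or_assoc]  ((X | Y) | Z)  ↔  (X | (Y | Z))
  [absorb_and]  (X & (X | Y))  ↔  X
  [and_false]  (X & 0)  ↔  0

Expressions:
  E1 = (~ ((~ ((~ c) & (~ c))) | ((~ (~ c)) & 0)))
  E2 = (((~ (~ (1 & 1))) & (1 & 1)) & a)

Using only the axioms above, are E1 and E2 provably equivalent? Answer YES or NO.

The axioms are sound identities: if E1 ↔* E2 then E1 and E2 evaluate identically under any assignment.
Under a=0, c=0: E1 evaluates to 1, E2 to 0. Distinct ⇒ no rewrite sequence connects them.

NO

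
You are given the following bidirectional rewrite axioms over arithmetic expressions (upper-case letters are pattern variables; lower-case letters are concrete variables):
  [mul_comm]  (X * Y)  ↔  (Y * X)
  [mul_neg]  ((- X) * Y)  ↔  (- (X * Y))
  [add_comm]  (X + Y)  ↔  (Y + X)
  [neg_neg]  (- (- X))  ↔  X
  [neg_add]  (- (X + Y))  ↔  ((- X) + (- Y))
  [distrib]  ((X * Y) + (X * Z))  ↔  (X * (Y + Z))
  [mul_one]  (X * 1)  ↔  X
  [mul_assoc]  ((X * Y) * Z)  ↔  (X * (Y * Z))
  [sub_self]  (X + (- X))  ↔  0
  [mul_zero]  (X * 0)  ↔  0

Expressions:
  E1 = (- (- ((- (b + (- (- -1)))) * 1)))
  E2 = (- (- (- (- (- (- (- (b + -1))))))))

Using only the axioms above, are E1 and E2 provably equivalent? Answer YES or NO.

YES

(1) (- (- ((- (b + (- (- -1)))) * 1)))  =[neg_neg →]=  ((- (b + (- (- -1)))) * 1)
(2) (- (- -1))  =[neg_neg →]=  -1    ⊢ ((- (b + -1)) * 1)
(3) ((- (b + -1)) * 1)  =[mul_one →]=  (- (b + -1))
(4) (b + -1)  =[neg_neg ←]=  (- (- (b + -1)))    ⊢ (- (- (- (b + -1))))
(5) (- (b + -1))  =[neg_neg ←]=  (- (- (- (b + -1))))    ⊢ (- (- (- (- (- (b + -1))))))
(6) (- (- (- (- (- (b + -1))))))  =[neg_neg ←]=  (- (- (- (- (- (- (- (b + -1))))))))    ⊢ E2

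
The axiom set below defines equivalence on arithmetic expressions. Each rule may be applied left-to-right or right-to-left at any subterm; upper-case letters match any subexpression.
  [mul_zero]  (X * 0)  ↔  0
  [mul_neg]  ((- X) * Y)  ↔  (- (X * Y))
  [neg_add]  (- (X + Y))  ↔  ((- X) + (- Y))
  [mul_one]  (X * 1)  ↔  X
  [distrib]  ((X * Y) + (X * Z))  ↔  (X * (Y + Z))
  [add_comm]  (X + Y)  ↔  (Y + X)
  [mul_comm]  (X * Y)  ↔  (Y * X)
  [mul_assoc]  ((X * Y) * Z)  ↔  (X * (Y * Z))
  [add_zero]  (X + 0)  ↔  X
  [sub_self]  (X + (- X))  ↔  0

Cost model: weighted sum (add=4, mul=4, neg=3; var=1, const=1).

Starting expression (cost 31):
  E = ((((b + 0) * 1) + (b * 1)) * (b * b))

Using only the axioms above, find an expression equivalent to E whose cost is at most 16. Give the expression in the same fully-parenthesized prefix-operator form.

((b + b) * (b * b))   [cost 16]

(1) (b + 0)  =[add_zero →]=  b    ⊢ (((b * 1) + (b * 1)) * (b * b))
(2) (b * 1)  =[mul_one →]=  b    ⊢ ((b + (b * 1)) * (b * b))
(3) (b * 1)  =[mul_one →]=  b    ⊢ cost 16, within 16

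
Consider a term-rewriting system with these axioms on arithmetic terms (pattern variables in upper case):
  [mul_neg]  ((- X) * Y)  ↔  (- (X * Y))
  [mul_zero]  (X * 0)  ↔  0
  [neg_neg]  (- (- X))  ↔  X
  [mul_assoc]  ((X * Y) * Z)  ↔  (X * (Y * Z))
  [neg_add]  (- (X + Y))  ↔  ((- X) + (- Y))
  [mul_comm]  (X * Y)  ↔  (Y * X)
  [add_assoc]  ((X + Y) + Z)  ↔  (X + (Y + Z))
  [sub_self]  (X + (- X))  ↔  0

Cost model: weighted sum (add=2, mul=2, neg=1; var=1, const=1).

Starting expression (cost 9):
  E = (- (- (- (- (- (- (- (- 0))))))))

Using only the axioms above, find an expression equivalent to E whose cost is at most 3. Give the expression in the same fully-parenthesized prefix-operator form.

(1) (- (- (- (- (- (- (- 0)))))))  =[neg_neg →]=  (- (- (- (- (- 0)))))    ⊢ (- (- (- (- (- (- 0))))))
(2) (- (- (- (- (- 0)))))  =[neg_neg →]=  (- (- (- 0)))    ⊢ (- (- (- (- 0))))
(3) (- (- (- (- 0))))  =[neg_neg →]=  (- (- 0))    ⊢ cost 3, within 3

(- (- 0))   [cost 3]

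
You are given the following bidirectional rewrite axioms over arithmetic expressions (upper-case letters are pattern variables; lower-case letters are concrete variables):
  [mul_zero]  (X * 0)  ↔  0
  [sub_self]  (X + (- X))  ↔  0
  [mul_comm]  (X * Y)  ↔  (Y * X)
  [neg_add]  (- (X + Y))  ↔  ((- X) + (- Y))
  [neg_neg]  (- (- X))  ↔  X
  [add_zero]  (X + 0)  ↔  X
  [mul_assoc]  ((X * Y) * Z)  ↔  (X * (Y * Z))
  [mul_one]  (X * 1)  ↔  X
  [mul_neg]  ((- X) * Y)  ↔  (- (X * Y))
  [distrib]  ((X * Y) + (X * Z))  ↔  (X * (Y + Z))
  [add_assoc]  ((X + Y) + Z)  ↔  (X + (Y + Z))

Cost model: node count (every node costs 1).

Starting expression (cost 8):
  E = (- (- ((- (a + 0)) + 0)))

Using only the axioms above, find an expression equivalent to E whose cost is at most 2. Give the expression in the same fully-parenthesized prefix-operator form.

(- a)   [cost 2]

(1) (a + 0)  =[add_zero →]=  a    ⊢ (- (- ((- a) + 0)))
(2) (- (- ((- a) + 0)))  =[neg_neg →]=  ((- a) + 0)
(3) ((- a) + 0)  =[add_zero →]=  (- a)    ⊢ cost 2, within 2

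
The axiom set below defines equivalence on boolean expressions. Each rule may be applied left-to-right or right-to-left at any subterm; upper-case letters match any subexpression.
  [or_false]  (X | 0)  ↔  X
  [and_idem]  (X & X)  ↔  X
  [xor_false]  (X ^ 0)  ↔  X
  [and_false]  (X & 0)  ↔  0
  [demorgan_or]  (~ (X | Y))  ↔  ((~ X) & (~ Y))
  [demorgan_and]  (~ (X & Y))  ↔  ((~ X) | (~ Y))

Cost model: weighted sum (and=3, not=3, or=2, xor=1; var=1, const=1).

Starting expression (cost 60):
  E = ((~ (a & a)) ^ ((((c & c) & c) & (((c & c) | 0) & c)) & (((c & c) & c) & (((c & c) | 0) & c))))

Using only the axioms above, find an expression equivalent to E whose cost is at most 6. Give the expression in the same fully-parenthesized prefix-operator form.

((~ a) ^ c)   [cost 6]

step 1: and_idem (→) rewrites ((((c & c) & c) & (((c & c) | 0) & c)) & (((c & c) & c) & (((c & c) | 0) & c))) into (((c & c) & c) & (((c & c) | 0) & c)), now ((~ (a & a)) ^ (((c & c) & c) & (((c & c) | 0) & c)))
step 2: and_idem (→) rewrites (c & c) into c, now ((~ (a & a)) ^ (((c & c) & c) & ((c | 0) & c)))
step 3: or_false (→) rewrites (c | 0) into c, now ((~ (a & a)) ^ (((c & c) & c) & (c & c)))
step 4: and_idem (→) rewrites (c & c) into c, now ((~ (a & a)) ^ ((c & c) & (c & c)))
step 5: and_idem (→) rewrites ((c & c) & (c & c)) into (c & c), now ((~ (a & a)) ^ (c & c))
step 6: and_idem (→) rewrites (c & c) into c, now ((~ (a & a)) ^ c)
step 7: and_idem (→) rewrites (a & a) into a, reaching cost 6 (bound 6)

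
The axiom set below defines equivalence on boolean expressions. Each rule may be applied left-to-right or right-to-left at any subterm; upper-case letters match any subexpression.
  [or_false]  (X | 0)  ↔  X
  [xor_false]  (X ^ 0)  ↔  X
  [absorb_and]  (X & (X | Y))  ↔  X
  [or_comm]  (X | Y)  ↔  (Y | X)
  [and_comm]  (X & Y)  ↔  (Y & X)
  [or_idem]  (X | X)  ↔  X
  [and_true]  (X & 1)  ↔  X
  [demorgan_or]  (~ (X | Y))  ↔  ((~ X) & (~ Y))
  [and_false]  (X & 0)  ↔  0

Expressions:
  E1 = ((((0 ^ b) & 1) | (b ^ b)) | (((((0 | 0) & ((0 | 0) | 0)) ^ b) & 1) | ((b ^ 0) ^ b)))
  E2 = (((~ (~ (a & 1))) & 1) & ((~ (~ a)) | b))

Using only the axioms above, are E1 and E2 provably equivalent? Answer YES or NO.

NO

The axioms are sound identities: if E1 ↔* E2 then E1 and E2 evaluate identically under any assignment.
Under a=0, b=1: E1 evaluates to 1, E2 to 0. Distinct ⇒ no rewrite sequence connects them.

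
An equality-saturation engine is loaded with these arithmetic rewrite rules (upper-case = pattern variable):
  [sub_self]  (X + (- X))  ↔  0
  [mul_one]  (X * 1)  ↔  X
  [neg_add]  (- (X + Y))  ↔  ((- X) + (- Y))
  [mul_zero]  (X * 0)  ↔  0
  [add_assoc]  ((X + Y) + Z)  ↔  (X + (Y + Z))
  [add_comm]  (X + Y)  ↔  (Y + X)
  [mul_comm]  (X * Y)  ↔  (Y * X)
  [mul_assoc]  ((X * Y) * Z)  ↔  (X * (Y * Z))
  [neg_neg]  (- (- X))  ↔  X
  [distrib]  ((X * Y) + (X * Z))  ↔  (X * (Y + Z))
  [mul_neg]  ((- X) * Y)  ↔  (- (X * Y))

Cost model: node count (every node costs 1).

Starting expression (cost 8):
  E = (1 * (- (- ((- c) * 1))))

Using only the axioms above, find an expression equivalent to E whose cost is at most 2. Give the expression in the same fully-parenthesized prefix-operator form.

(- c)   [cost 2]

step 1: neg_neg (→) rewrites (- (- ((- c) * 1))) into ((- c) * 1), now (1 * ((- c) * 1))
step 2: mul_one (→) rewrites ((- c) * 1) into (- c), now (1 * (- c))
step 3: mul_comm (→) rewrites (1 * (- c)) into ((- c) * 1)
step 4: mul_one (→) rewrites ((- c) * 1) into (- c), reaching cost 2 (bound 2)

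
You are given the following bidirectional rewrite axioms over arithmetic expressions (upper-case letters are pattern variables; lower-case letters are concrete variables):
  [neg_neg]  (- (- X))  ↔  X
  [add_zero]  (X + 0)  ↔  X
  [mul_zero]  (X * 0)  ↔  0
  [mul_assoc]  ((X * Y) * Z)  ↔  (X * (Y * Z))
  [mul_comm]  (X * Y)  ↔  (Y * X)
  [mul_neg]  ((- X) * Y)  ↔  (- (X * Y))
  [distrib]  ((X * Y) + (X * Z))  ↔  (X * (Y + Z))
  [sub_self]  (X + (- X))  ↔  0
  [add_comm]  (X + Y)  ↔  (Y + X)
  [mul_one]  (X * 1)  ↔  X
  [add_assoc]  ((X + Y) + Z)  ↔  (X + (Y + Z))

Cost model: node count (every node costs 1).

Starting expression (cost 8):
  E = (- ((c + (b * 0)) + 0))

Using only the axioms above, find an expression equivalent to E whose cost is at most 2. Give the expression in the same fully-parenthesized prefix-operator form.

step 1: mul_zero (→) rewrites (b * 0) into 0, now (- ((c + 0) + 0))
step 2: add_zero (→) rewrites ((c + 0) + 0) into (c + 0), now (- (c + 0))
step 3: add_zero (→) rewrites (c + 0) into c, reaching cost 2 (bound 2)

(- c)   [cost 2]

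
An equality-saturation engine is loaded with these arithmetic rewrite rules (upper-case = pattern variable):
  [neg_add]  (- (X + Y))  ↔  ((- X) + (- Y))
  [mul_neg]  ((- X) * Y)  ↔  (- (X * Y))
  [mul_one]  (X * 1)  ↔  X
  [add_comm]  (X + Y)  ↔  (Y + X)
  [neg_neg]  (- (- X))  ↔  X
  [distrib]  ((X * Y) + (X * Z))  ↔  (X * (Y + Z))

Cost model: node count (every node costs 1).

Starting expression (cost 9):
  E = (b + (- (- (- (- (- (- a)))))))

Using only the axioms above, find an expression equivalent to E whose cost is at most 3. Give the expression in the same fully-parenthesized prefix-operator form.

1. [neg_neg →] (- (- (- a)))  →  (- a);  E = (b + (- (- (- (- a)))))
2. [neg_neg →] (- (- a))  →  a;  E = (b + (- (- a)))
3. [neg_neg →] (- (- a))  →  a;  cost 3 ≤ 3, done

(b + a)   [cost 3]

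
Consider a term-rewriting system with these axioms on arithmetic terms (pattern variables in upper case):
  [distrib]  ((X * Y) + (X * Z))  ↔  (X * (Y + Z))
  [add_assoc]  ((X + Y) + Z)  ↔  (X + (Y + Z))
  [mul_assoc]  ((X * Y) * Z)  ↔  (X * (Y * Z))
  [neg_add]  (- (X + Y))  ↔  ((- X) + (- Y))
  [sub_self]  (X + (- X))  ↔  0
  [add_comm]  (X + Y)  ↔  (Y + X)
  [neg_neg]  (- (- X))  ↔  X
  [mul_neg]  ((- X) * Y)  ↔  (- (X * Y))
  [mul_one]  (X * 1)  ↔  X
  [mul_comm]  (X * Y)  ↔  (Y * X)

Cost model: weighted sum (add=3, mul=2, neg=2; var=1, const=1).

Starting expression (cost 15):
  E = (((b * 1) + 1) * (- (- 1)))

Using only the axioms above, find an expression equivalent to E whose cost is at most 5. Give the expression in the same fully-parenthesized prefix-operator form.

1. [neg_neg →] (- (- 1))  →  1;  E = (((b * 1) + 1) * 1)
2. [mul_one →] (((b * 1) + 1) * 1)  →  ((b * 1) + 1)
3. [mul_one →] (b * 1)  →  b;  cost 5 ≤ 5, done

(b + 1)   [cost 5]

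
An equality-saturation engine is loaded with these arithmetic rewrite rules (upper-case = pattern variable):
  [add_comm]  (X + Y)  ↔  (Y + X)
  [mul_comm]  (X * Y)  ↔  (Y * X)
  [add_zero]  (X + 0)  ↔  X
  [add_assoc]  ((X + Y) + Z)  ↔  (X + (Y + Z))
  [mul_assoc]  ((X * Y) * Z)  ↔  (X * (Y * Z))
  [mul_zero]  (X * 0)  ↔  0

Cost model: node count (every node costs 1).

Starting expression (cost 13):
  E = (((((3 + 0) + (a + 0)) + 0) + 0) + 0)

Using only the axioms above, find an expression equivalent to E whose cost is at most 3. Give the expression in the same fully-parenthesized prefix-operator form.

step 1: add_zero (→) rewrites (((3 + 0) + (a + 0)) + 0) into ((3 + 0) + (a + 0)), now ((((3 + 0) + (a + 0)) + 0) + 0)
step 2: add_zero (→) rewrites (3 + 0) into 3, now (((3 + (a + 0)) + 0) + 0)
step 3: add_comm (→) rewrites ((3 + (a + 0)) + 0) into (0 + (3 + (a + 0))), now ((0 + (3 + (a + 0))) + 0)
step 4: add_zero (→) rewrites ((0 + (3 + (a + 0))) + 0) into (0 + (3 + (a + 0)))
step 5: add_comm (→) rewrites (3 + (a + 0)) into ((a + 0) + 3), now (0 + ((a + 0) + 3))
step 6: add_zero (→) rewrites (a + 0) into a, now (0 + (a + 3))
step 7: add_comm (→) rewrites (a + 3) into (3 + a), now (0 + (3 + a))
step 8: add_comm (→) rewrites (0 + (3 + a)) into ((3 + a) + 0)
step 9: add_zero (→) rewrites ((3 + a) + 0) into (3 + a), reaching cost 3 (bound 3)

(3 + a)   [cost 3]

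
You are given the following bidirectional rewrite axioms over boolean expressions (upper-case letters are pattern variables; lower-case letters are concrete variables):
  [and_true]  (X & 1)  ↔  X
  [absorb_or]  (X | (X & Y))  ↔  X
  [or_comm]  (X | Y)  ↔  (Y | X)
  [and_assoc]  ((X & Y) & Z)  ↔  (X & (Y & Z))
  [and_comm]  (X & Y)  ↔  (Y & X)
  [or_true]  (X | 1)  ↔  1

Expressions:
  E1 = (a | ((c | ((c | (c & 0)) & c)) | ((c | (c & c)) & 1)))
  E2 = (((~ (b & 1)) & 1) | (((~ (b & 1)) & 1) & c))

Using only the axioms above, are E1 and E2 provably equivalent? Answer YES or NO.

Every axiom is a valid identity, so a rewrite proof would force E1 and E2 to agree under every assignment.
At a=0, b=0, c=0: E1 = 0 but E2 = 1; they differ, so no derivation exists.

NO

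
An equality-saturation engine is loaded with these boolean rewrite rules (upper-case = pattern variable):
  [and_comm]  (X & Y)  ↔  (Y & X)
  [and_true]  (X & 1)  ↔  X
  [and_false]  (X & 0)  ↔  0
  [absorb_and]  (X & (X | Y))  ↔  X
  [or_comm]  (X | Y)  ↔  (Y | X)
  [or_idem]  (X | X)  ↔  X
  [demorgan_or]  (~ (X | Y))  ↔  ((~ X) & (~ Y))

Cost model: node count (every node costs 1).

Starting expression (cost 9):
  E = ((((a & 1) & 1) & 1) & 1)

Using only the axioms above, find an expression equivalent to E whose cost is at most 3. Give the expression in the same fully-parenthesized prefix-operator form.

(a & 1)   [cost 3]

(1) (a & 1)  =[and_true →]=  a    ⊢ (((a & 1) & 1) & 1)
(2) (((a & 1) & 1) & 1)  =[and_true →]=  ((a & 1) & 1)
(3) (a & 1)  =[and_true →]=  a    ⊢ cost 3, within 3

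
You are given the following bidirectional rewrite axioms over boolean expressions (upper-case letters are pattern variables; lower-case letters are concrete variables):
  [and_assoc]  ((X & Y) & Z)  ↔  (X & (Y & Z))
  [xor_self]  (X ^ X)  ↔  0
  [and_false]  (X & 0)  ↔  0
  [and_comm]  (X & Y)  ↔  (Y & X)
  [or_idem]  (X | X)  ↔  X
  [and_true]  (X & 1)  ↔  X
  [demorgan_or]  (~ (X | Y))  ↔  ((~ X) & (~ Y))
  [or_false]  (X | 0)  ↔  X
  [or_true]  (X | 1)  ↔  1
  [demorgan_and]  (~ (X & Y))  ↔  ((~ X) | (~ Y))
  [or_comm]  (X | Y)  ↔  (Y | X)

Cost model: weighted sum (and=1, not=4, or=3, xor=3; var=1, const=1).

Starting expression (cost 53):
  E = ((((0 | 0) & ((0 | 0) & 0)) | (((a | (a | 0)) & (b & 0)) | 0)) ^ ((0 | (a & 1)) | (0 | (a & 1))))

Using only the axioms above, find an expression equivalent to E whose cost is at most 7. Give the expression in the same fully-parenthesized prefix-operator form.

step 1: or_false (→) rewrites (((a | (a | 0)) & (b & 0)) | 0) into ((a | (a | 0)) & (b & 0)), now ((((0 | 0) & ((0 | 0) & 0)) | ((a | (a | 0)) & (b & 0))) ^ ((0 | (a & 1)) | (0 | (a & 1))))
step 2: or_idem (→) rewrites ((0 | (a & 1)) | (0 | (a & 1))) into (0 | (a & 1)), now ((((0 | 0) & ((0 | 0) & 0)) | ((a | (a | 0)) & (b & 0))) ^ (0 | (a & 1)))
step 3: or_comm (→) rewrites (0 | (a & 1)) into ((a & 1) | 0), now ((((0 | 0) & ((0 | 0) & 0)) | ((a | (a | 0)) & (b & 0))) ^ ((a & 1) | 0))
step 4: and_true (→) rewrites (a & 1) into a, now ((((0 | 0) & ((0 | 0) & 0)) | ((a | (a | 0)) & (b & 0))) ^ (a | 0))
step 5: or_false (→) rewrites (a | 0) into a, now ((((0 | 0) & ((0 | 0) & 0)) | ((a | a) & (b & 0))) ^ (a | 0))
step 6: or_idem (→) rewrites (a | a) into a, now ((((0 | 0) & ((0 | 0) & 0)) | (a & (b & 0))) ^ (a | 0))
step 7: and_false (→) rewrites (b & 0) into 0, now ((((0 | 0) & ((0 | 0) & 0)) | (a & 0)) ^ (a | 0))
step 8: or_false (→) rewrites (a | 0) into a, now ((((0 | 0) & ((0 | 0) & 0)) | (a & 0)) ^ a)
step 9: or_false (→) rewrites (0 | 0) into 0, now ((((0 | 0) & (0 & 0)) | (a & 0)) ^ a)
step 10: and_false (→) rewrites (a & 0) into 0, now ((((0 | 0) & (0 & 0)) | 0) ^ a)
step 11: or_false (→) rewrites (0 | 0) into 0, now (((0 & (0 & 0)) | 0) ^ a)
step 12: and_false (→) rewrites (0 & 0) into 0, now (((0 & 0) | 0) ^ a)
step 13: or_false (→) rewrites ((0 & 0) | 0) into (0 & 0), reaching cost 7 (bound 7)

((0 & 0) ^ a)   [cost 7]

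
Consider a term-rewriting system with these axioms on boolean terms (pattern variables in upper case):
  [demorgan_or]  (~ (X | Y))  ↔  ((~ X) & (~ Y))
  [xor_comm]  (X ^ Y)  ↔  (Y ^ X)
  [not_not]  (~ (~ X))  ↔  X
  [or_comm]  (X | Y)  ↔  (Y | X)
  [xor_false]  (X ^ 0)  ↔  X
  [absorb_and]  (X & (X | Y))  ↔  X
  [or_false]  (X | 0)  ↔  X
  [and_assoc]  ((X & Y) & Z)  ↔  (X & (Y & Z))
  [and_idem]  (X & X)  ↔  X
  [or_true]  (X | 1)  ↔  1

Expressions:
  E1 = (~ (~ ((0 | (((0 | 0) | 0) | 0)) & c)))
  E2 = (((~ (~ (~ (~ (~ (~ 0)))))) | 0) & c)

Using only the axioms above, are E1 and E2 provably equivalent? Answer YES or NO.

YES

(1) (~ (~ ((0 | (((0 | 0) | 0) | 0)) & c)))  =[not_not →]=  ((0 | (((0 | 0) | 0) | 0)) & c)
(2) ((0 | 0) | 0)  =[or_false →]=  (0 | 0)    ⊢ ((0 | ((0 | 0) | 0)) & c)
(3) (0 | 0)  =[or_false →]=  0    ⊢ ((0 | (0 | 0)) & c)
(4) (0 | 0)  =[or_false →]=  0    ⊢ ((0 | 0) & c)
(5) 0  =[not_not ←]=  (~ (~ 0))    ⊢ (((~ (~ 0)) | 0) & c)
(6) (~ 0)  =[not_not ←]=  (~ (~ (~ 0)))    ⊢ (((~ (~ (~ (~ 0)))) | 0) & c)
(7) (~ (~ 0))  =[not_not ←]=  (~ (~ (~ (~ 0))))    ⊢ E2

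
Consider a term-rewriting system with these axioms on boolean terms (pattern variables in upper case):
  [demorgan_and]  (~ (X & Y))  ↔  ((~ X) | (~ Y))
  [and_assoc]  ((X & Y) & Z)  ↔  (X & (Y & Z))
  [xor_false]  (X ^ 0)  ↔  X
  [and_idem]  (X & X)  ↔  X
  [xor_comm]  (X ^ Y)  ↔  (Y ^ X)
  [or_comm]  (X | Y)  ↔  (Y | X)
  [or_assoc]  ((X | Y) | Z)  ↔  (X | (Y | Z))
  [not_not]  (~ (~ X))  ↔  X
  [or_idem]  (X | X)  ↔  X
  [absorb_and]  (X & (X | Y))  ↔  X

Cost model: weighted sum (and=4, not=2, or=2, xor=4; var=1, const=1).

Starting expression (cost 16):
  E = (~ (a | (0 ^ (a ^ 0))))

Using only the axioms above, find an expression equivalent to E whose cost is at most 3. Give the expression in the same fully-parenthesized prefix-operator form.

step 1: xor_false (→) rewrites (a ^ 0) into a, now (~ (a | (0 ^ a)))
step 2: xor_comm (→) rewrites (0 ^ a) into (a ^ 0), now (~ (a | (a ^ 0)))
step 3: xor_false (→) rewrites (a ^ 0) into a, now (~ (a | a))
step 4: or_idem (→) rewrites (a | a) into a, reaching cost 3 (bound 3)

(~ a)   [cost 3]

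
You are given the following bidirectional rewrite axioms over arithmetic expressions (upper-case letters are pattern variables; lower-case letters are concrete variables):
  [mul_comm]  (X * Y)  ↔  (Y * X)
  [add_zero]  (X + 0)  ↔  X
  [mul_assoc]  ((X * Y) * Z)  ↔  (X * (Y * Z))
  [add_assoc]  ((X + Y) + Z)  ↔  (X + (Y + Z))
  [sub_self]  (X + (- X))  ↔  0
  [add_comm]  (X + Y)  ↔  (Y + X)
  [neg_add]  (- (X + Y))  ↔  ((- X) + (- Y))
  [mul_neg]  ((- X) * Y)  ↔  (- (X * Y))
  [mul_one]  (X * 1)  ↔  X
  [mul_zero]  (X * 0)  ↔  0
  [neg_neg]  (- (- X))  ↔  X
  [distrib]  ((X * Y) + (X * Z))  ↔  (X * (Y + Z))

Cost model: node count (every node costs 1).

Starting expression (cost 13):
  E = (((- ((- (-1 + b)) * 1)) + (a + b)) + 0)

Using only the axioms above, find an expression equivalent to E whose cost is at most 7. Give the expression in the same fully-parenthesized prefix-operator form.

1. [mul_one →] ((- (-1 + b)) * 1)  →  (- (-1 + b));  E = (((- (- (-1 + b))) + (a + b)) + 0)
2. [add_zero →] (((- (- (-1 + b))) + (a + b)) + 0)  →  ((- (- (-1 + b))) + (a + b))
3. [neg_neg →] (- (- (-1 + b)))  →  (-1 + b);  cost 7 ≤ 7, done

((-1 + b) + (a + b))   [cost 7]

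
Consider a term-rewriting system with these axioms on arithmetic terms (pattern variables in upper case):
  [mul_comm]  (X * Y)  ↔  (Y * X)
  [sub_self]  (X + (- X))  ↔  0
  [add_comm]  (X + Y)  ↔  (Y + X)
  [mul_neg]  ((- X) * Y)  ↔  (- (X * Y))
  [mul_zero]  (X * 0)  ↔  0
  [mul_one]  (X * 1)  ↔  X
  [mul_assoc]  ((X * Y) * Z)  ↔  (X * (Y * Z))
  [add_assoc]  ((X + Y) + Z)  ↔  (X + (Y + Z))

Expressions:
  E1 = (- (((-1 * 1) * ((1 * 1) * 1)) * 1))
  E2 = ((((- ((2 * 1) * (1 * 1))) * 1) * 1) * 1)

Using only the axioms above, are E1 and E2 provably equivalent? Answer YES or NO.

All listed rules preserve value, hence provable equivalence implies equal values everywhere; look for a separating assignment.
the empty assignment (no variables occur) gives E1 ↦ 1, E2 ↦ -2; values differ ⇒ not provably equivalent.

NO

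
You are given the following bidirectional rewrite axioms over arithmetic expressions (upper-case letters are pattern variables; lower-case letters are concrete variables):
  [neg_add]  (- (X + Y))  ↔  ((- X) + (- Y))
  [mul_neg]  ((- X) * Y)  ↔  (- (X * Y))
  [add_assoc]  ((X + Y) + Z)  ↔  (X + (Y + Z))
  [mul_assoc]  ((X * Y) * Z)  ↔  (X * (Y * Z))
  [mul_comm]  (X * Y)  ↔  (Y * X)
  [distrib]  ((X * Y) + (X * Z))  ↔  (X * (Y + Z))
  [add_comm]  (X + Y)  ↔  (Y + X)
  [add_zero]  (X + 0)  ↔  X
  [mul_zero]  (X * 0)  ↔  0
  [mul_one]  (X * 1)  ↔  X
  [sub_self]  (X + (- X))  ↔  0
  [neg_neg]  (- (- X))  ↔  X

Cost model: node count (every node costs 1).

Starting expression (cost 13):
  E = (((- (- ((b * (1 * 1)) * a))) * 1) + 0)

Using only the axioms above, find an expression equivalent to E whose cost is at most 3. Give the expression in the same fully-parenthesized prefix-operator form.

(b * a)   [cost 3]

(1) (- (- ((b * (1 * 1)) * a)))  =[neg_neg →]=  ((b * (1 * 1)) * a)    ⊢ ((((b * (1 * 1)) * a) * 1) + 0)
(2) (1 * 1)  =[mul_one →]=  1    ⊢ ((((b * 1) * a) * 1) + 0)
(3) (((b * 1) * a) * 1)  =[mul_one →]=  ((b * 1) * a)    ⊢ (((b * 1) * a) + 0)
(4) (b * 1)  =[mul_one →]=  b    ⊢ ((b * a) + 0)
(5) ((b * a) + 0)  =[add_zero →]=  (b * a)    ⊢ cost 3, within 3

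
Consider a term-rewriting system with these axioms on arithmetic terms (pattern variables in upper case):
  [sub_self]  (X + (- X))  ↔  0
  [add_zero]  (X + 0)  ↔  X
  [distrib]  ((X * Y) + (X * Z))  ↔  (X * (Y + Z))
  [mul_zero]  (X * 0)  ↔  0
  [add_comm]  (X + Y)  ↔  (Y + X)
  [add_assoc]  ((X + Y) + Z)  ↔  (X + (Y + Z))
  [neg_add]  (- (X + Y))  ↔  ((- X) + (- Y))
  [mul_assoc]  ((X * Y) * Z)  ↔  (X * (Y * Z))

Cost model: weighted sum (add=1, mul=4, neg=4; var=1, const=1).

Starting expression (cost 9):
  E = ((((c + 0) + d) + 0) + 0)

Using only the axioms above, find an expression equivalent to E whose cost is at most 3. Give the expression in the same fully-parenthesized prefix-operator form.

1. [add_zero →] (((c + 0) + d) + 0)  →  ((c + 0) + d);  E = (((c + 0) + d) + 0)
2. [add_comm →] (((c + 0) + d) + 0)  →  (0 + ((c + 0) + d))
3. [add_zero →] (c + 0)  →  c;  E = (0 + (c + d))
4. [add_comm →] (0 + (c + d))  →  ((c + d) + 0)
5. [add_comm →] (c + d)  →  (d + c);  E = ((d + c) + 0)
6. [add_zero →] ((d + c) + 0)  →  (d + c);  cost 3 ≤ 3, done

(d + c)   [cost 3]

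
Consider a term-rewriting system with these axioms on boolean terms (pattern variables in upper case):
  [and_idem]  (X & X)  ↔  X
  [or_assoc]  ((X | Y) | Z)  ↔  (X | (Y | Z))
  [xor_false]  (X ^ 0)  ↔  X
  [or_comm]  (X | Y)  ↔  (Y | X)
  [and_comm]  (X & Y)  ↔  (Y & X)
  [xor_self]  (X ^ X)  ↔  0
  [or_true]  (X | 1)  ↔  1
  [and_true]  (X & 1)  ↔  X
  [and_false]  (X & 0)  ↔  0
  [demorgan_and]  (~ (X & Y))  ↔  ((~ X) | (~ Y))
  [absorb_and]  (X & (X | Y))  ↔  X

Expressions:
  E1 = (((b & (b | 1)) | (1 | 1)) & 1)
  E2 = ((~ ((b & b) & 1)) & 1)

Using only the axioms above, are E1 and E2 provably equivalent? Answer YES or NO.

Every axiom is a valid identity, so a rewrite proof would force E1 and E2 to agree under every assignment.
At b=1: E1 = 1 but E2 = 0; they differ, so no derivation exists.

NO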